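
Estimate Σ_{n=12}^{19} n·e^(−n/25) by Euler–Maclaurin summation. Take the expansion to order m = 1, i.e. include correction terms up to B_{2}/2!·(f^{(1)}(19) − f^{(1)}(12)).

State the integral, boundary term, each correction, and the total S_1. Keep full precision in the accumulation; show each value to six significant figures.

Integral: ∫_12^19 x·e^(−x/25) dx = 57.9416.
Boundary: ½(f(12) + f(19)) = ½(7.42540 + 8.88566) = 8.15553.
Integral + boundary = 66.0971.
Correction k=1: B_{2}/2! · (f^{(1)}(19) − f^{(1)}(12)) = 1/12 · (0.112240 − 0.321767) = -0.0174606.

S_1 ≈ 66.0796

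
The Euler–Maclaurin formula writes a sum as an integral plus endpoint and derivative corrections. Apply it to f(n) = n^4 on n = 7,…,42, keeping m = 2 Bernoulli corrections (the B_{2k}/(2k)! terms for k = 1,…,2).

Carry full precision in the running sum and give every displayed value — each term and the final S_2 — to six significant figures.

The integral term ∫_7^42 x^4 dx = 2.61349e+07.
½[f(7) + f(42)] = ½[2401.00 + 3.11170e+06] = 1.55705e+06.
Running total after boundary: 2.76919e+07.
k=1: B_{2}/(2)! × [f^{(1)}(42) − f^{(1)}(7)] = 1/12 × (296352 − 1372.00) = 24581.7.
Running total after k=1: 2.77165e+07.
k=2: B_{4}/(4)! × [f^{(3)}(42) − f^{(3)}(7)] = −1/720 × (1008.00 − 168.000) = -1.16667.

S_2 ≈ 2.77165e+07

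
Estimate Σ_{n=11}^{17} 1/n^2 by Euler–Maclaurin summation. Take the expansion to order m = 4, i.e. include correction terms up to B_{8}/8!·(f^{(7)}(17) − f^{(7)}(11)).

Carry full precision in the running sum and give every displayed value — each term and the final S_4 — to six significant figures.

The integral term ∫_11^17 1/x^2 dx = 0.0320856.
Endpoint term: (f(11) + f(17))/2 = (0.00826446 + 0.00346021)/2 = 0.00586234.
Running total after boundary: 0.0379479.
k=1: B_{2}/(2)! × [f^{(1)}(17) − f^{(1)}(11)] = 1/12 × (-0.000407083 − (-0.00150263)) = 9.12955e-05.
After k=1: 0.0380392.
k=2: B_{4}/(4)! × [f^{(3)}(17) − f^{(3)}(11)] = −1/720 × (-1.69031e-05 − (-0.000149021)) = -1.83497e-07.
After k=2: 0.0380390.
k=3: B_{6}/(6)! × [f^{(5)}(17) − f^{(5)}(11)] = 1/30240 × (-1.75465e-06 − (-3.69474e-05)) = 1.16378e-09.
After k=3: 0.0380390.
k=4: B_{8}/(8)! × [f^{(7)}(17) − f^{(7)}(11)] = −1/1209600 × (-3.40001e-07 − (-1.70996e-05)) = -1.38555e-11.

S_4 ≈ 0.0380390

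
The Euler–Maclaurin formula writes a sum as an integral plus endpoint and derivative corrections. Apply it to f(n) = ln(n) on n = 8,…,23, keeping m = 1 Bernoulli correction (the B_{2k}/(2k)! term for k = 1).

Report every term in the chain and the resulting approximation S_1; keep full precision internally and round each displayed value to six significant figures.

Integral: ∫_8^23 ln(x) dx = 40.4808.
½[f(8) + f(23)] = ½[2.07944 + 3.13549] = 2.60747.
Running total after boundary: 43.0883.
Correction k=1: B_{2}/2! · (f^{(1)}(23) − f^{(1)}(8)) = 1/12 · (0.0434783 − 0.125000) = -0.00679348.

S_1 ≈ 43.0815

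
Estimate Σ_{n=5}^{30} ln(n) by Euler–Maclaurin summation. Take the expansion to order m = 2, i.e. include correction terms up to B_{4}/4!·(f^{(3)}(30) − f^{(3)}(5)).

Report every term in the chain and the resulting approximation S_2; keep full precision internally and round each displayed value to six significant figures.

S_2 ≈ 71.4802

Integral: ∫_5^30 ln(x) dx = 68.9887.
½[f(5) + f(30)] = ½[1.60944 + 3.40120] = 2.50532.
So far: 71.4940.
k=1: B_{2}/(2)! × [f^{(1)}(30) − f^{(1)}(5)] = 1/12 × (0.0333333 − 0.200000) = -0.0138889.
Running total after k=1: 71.4802.
k=2: B_{4}/(4)! × [f^{(3)}(30) − f^{(3)}(5)] = −1/720 × (7.40741e-05 − 0.0160000) = 2.21193e-05.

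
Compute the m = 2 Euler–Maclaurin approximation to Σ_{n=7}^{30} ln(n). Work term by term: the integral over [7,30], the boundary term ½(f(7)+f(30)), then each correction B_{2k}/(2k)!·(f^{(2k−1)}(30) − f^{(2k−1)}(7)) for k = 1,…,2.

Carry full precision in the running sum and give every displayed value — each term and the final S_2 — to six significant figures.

∫_7^30 ln(x) dx evaluates to 65.4146.
½[f(7) + f(30)] = ½[1.94591 + 3.40120] = 2.67355.
So far: 68.0881.
Correction k=1: B_{2}/2! · (f^{(1)}(30) − f^{(1)}(7)) = 1/12 · (0.0333333 − 0.142857) = -0.00912698.
Running total after k=1: 68.0790.
Correction k=2: B_{4}/4! · (f^{(3)}(30) − f^{(3)}(7)) = −1/720 · (7.40741e-05 − 0.00583090) = 7.99560e-06.

S_2 ≈ 68.0790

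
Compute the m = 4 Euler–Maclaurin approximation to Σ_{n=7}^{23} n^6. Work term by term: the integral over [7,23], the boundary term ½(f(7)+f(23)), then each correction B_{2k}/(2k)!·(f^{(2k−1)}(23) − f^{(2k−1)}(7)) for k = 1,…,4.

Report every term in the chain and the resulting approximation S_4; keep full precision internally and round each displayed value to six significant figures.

∫_7^23 x^6 dx evaluates to 4.86286e+08.
Endpoint term: (f(7) + f(23))/2 = (117649 + 1.48036e+08)/2 = 7.40768e+07.
So far: 5.60363e+08.
Correction k=1: B_{2}/2! · (f^{(1)}(23) − f^{(1)}(7)) = 1/12 · (3.86181e+07 − 100842) = 3.20977e+06.
Running total after k=1: 5.63573e+08.
Correction k=2: B_{4}/4! · (f^{(3)}(23) − f^{(3)}(7)) = −1/720 · (1.46004e+06 − 41160.0) = -1970.67.
Running total after k=2: 5.63571e+08.
Correction k=3: B_{6}/6! · (f^{(5)}(23) − f^{(5)}(7)) = 1/30240 · (16560.0 − 5040.00) = 0.380952.
Running total after k=3: 5.63571e+08.
Correction k=4: B_{8}/8! · (f^{(7)}(23) − f^{(7)}(7)) = −1/1209600 · (0.00000 − 0.00000) = 0.00000.

S_4 ≈ 5.63571e+08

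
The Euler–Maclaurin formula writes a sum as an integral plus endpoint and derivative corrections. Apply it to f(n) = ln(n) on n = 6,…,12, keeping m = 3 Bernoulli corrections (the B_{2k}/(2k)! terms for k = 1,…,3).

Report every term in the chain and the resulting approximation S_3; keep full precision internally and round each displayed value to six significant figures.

S_3 ≈ 15.1997

The integral term ∫_6^12 ln(x) dx = 13.0683.
Endpoint term: (f(6) + f(12))/2 = (1.79176 + 2.48491)/2 = 2.13833.
Integral + boundary = 15.2067.
k=1: B_{2}/(2)! × [f^{(1)}(12) − f^{(1)}(6)] = 1/12 × (0.0833333 − 0.166667) = -0.00694444.
After k=1: 15.1997.
k=2: B_{4}/(4)! × [f^{(3)}(12) − f^{(3)}(6)] = −1/720 × (0.00115741 − 0.00925926) = 1.12526e-05.
After k=2: 15.1997.
k=3: B_{6}/(6)! × [f^{(5)}(12) − f^{(5)}(6)] = 1/30240 × (9.64506e-05 − 0.00308642) = -9.88746e-08.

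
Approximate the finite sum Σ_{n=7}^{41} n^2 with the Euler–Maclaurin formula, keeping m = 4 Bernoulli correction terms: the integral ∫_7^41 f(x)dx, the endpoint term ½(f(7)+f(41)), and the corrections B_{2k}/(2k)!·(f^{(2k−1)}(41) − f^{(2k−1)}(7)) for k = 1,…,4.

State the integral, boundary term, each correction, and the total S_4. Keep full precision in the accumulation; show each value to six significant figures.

∫_7^41 x^2 dx evaluates to 22859.3.
½[f(7) + f(41)] = ½[49.0000 + 1681.00] = 865.000.
Running total after boundary: 23724.3.
k=1: B_{2}/(2)! × [f^{(1)}(41) − f^{(1)}(7)] = 1/12 × (82.0000 − 14.0000) = 5.66667.
Partial sum through k=1: 23730.0.
k=2: B_{4}/(4)! × [f^{(3)}(41) − f^{(3)}(7)] = −1/720 × (0.00000 − 0.00000) = 0.00000.
Partial sum through k=2: 23730.0.
k=3: B_{6}/(6)! × [f^{(5)}(41) − f^{(5)}(7)] = 1/30240 × (0.00000 − 0.00000) = 0.00000.
Partial sum through k=3: 23730.0.
k=4: B_{8}/(8)! × [f^{(7)}(41) − f^{(7)}(7)] = −1/1209600 × (0.00000 − 0.00000) = 0.00000.

S_4 ≈ 23730.0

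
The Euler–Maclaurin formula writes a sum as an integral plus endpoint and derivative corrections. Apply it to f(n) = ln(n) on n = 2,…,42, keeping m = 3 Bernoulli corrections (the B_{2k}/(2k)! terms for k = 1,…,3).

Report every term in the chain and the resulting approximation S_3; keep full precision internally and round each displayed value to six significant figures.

Integral: ∫_2^42 ln(x) dx = 115.596.
Boundary: ½(f(2) + f(42)) = ½(0.693147 + 3.73767) = 2.21541.
So far: 117.811.
Order-1 term: 1/12 · (0.0238095 − 0.500000) = -0.0396825.
After k=1: 117.772.
Order-2 term: −1/720 · (2.69949e-05 − 0.250000) = 0.000347185.
After k=2: 117.772.
Order-3 term: 1/30240 · (1.83639e-07 − 0.750000) = -2.48016e-05.

S_3 ≈ 117.772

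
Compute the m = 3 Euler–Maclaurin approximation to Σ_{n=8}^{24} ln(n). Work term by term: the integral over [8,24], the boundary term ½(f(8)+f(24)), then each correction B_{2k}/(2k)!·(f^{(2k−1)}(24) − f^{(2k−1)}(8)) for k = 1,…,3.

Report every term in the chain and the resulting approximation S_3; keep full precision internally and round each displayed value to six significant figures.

Integral: ∫_8^24 ln(x) dx = 43.6378.
Boundary: ½(f(8) + f(24)) = ½(2.07944 + 3.17805) = 2.62875.
So far: 46.2665.
k=1: B_{2}/(2)! × [f^{(1)}(24) − f^{(1)}(8)] = 1/12 × (0.0416667 − 0.125000) = -0.00694444.
Partial sum through k=1: 46.2596.
k=2: B_{4}/(4)! × [f^{(3)}(24) − f^{(3)}(8)] = −1/720 × (0.000144676 − 0.00390625) = 5.22441e-06.
Partial sum through k=2: 46.2596.
k=3: B_{6}/(6)! × [f^{(5)}(24) − f^{(5)}(8)] = 1/30240 × (3.01408e-06 − 0.000732422) = -2.41206e-08.

S_3 ≈ 46.2596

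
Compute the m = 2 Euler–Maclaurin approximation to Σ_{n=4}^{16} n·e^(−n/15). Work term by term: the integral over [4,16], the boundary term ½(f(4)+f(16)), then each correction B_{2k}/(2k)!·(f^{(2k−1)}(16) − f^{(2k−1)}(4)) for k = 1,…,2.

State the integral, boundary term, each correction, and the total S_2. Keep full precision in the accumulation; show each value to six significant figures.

Integral: ∫_4^16 x·e^(−x/15) dx = 58.2581.
Endpoint term: (f(4) + f(16))/2 = (3.06371 + 5.50646)/2 = 4.28509.
Running total after boundary: 62.5432.
Order-1 term: 1/12 · (-0.0229436 − 0.561681) = -0.0487187.
Running total after k=1: 62.4944.
Order-2 term: −1/720 · (0.00295717 − 0.00930461) = 8.81589e-06.

S_2 ≈ 62.4944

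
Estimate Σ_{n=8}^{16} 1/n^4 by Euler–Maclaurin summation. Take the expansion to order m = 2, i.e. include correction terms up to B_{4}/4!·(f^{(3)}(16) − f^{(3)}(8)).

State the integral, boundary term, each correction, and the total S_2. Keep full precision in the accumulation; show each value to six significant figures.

Integral: ∫_8^16 1/x^4 dx = 0.000569661.
Endpoint term: (f(8) + f(16))/2 = (0.000244141 + 1.52588e-05)/2 = 0.000129700.
So far: 0.000699361.
Correction k=1: B_{2}/2! · (f^{(1)}(16) − f^{(1)}(8)) = 1/12 · (-3.81470e-06 − (-0.000122070)) = 9.85463e-06.
Partial sum through k=1: 0.000709216.
Correction k=2: B_{4}/4! · (f^{(3)}(16) − f^{(3)}(8)) = −1/720 · (-4.47035e-07 − (-5.72205e-05)) = -7.88520e-08.

S_2 ≈ 0.000709137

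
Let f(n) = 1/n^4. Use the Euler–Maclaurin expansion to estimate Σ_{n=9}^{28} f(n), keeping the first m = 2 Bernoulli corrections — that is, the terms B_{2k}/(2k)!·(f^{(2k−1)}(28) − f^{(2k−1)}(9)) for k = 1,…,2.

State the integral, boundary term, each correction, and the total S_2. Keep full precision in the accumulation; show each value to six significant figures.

The integral term ∫_9^28 1/x^4 dx = 0.000442063.
½[f(9) + f(28)] = ½[0.000152416 + 1.62693e-06] = 7.70214e-05.
Running total after boundary: 0.000519084.
k=1: B_{2}/(2)! × [f^{(1)}(28) − f^{(1)}(9)] = 1/12 × (-2.32418e-07 − (-6.77404e-05)) = 5.62566e-06.
Running total after k=1: 0.000524710.
k=2: B_{4}/(4)! × [f^{(3)}(28) − f^{(3)}(9)] = −1/720 × (-8.89355e-09 − (-2.50890e-05)) = -3.48335e-08.

S_2 ≈ 0.000524675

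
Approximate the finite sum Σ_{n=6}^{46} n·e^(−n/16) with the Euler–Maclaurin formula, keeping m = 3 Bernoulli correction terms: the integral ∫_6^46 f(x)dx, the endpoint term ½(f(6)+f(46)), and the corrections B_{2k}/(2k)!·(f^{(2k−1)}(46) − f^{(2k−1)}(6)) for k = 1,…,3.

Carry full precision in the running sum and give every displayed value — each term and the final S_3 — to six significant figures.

S_3 ≈ 189.276

Integral: ∫_6^46 x·e^(−x/16) dx = 185.961.
Endpoint term: (f(6) + f(46))/2 = (4.12374 + 2.59514)/2 = 3.35944.
Running total after boundary: 189.320.
Correction k=1: B_{2}/2! · (f^{(1)}(46) − f^{(1)}(6)) = 1/12 · (-0.105780 − 0.429556) = -0.0446113.
After k=1: 189.276.
Correction k=2: B_{4}/4! · (f^{(3)}(46) − f^{(3)}(6)) = −1/720 · (2.75469e-05 − 0.00704740) = 9.74980e-06.
After k=2: 189.276.
Correction k=3: B_{6}/6! · (f^{(5)}(46) − f^{(5)}(6)) = 1/30240 · (1.82929e-06 − 4.85033e-05) = -1.54345e-09.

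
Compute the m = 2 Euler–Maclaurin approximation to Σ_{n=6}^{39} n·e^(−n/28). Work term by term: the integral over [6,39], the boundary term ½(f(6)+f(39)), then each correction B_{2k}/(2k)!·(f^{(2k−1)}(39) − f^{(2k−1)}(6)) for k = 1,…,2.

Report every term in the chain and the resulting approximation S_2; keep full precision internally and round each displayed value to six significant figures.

Integral: ∫_6^39 x·e^(−x/28) dx = 302.444.
Boundary: ½(f(6) + f(39)) = ½(4.84271 + 9.68622) = 7.26446.
Integral + boundary = 309.708.
k=1: B_{2}/(2)! × [f^{(1)}(39) − f^{(1)}(6)] = 1/12 × (-0.0975718 − 0.634164) = -0.0609780.
After k=1: 309.647.
k=2: B_{4}/(4)! × [f^{(3)}(39) − f^{(3)}(6)] = −1/720 × (0.000509129 − 0.00286786) = 3.27601e-06.

S_2 ≈ 309.647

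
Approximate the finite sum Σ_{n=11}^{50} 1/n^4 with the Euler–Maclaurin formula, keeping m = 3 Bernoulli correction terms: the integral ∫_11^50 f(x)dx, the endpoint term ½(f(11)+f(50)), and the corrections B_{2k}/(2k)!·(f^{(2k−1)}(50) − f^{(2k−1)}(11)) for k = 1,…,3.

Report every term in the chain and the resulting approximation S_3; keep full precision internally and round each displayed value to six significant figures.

The integral term ∫_11^50 1/x^4 dx = 0.000247772.
Boundary: ½(f(11) + f(50)) = ½(6.83013e-05 + 1.60000e-07) = 3.42307e-05.
Running total after boundary: 0.000282002.
Order-1 term: 1/12 · (-1.28000e-08 − (-2.48369e-05)) = 2.06867e-06.
Partial sum through k=1: 0.000284071.
Order-2 term: −1/720 · (-1.53600e-10 − (-6.15790e-06)) = -8.55242e-09.
Partial sum through k=2: 0.000284062.
Order-3 term: 1/30240 · (-3.44064e-12 − (-2.84994e-06)) = 9.42438e-11.

S_3 ≈ 0.000284062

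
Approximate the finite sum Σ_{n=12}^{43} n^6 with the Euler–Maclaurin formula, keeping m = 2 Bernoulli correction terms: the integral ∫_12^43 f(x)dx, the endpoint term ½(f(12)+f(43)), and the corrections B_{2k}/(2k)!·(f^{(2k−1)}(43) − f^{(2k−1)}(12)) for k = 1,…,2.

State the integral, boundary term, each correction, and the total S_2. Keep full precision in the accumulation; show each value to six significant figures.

S_2 ≈ 4.20617e+10

∫_12^43 x^6 dx evaluates to 3.88261e+10.
½[f(12) + f(43)] = ½[2.98598e+06 + 6.32136e+09] = 3.16217e+09.
So far: 4.19883e+10.
k=1: B_{2}/(2)! × [f^{(1)}(43) − f^{(1)}(12)] = 1/12 × (8.82051e+08 − 1.49299e+06) = 7.33798e+07.
After k=1: 4.20617e+10.
k=2: B_{4}/(4)! × [f^{(3)}(43) − f^{(3)}(12)] = −1/720 × (9.54084e+06 − 207360) = -12963.2.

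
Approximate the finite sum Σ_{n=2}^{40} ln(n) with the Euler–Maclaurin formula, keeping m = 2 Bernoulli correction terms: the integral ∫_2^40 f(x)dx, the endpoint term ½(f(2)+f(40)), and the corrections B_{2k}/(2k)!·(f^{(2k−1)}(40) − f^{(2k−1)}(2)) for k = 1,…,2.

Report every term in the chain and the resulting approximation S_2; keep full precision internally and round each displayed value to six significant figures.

S_2 ≈ 110.321

The integral term ∫_2^40 ln(x) dx = 108.169.
Boundary: ½(f(2) + f(40)) = ½(0.693147 + 3.68888) = 2.19101.
Running total after boundary: 110.360.
k=1: B_{2}/(2)! × [f^{(1)}(40) − f^{(1)}(2)] = 1/12 × (0.0250000 − 0.500000) = -0.0395833.
Partial sum through k=1: 110.320.
k=2: B_{4}/(4)! × [f^{(3)}(40) − f^{(3)}(2)] = −1/720 × (3.12500e-05 − 0.250000) = 0.000347179.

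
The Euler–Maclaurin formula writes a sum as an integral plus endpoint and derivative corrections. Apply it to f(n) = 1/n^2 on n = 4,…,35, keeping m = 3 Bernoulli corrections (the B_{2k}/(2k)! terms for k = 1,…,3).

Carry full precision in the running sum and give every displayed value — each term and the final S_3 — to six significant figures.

S_3 ≈ 0.255656

The integral term ∫_4^35 1/x^2 dx = 0.221429.
Endpoint term: (f(4) + f(35))/2 = (0.0625000 + 0.000816327)/2 = 0.0316582.
So far: 0.253087.
k=1: B_{2}/(2)! × [f^{(1)}(35) − f^{(1)}(4)] = 1/12 × (-4.66472e-05 − (-0.0312500)) = 0.00260028.
Partial sum through k=1: 0.255687.
k=2: B_{4}/(4)! × [f^{(3)}(35) − f^{(3)}(4)] = −1/720 × (-4.56952e-07 − (-0.0234375)) = -3.25514e-05.
Partial sum through k=2: 0.255654.
k=3: B_{6}/(6)! × [f^{(5)}(35) − f^{(5)}(4)] = 1/30240 × (-1.11907e-08 − (-0.0439453)) = 1.45322e-06.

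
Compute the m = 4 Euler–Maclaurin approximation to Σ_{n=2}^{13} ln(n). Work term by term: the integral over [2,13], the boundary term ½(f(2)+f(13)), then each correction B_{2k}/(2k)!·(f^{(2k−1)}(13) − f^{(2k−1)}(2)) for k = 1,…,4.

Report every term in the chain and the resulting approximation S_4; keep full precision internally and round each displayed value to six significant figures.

S_4 ≈ 22.5522

Integral: ∫_2^13 ln(x) dx = 20.9580.
Endpoint term: (f(2) + f(13))/2 = (0.693147 + 2.56495)/2 = 1.62905.
Running total after boundary: 22.5871.
Correction k=1: B_{2}/2! · (f^{(1)}(13) − f^{(1)}(2)) = 1/12 · (0.0769231 − 0.500000) = -0.0352564.
Partial sum through k=1: 22.5518.
Correction k=2: B_{4}/4! · (f^{(3)}(13) − f^{(3)}(2)) = −1/720 · (0.000910332 − 0.250000) = 0.000345958.
Partial sum through k=2: 22.5522.
Correction k=3: B_{6}/6! · (f^{(5)}(13) − f^{(5)}(2)) = 1/30240 · (6.46390e-05 − 0.750000) = -2.47994e-05.
Partial sum through k=3: 22.5522.
Correction k=4: B_{8}/8! · (f^{(7)}(13) − f^{(7)}(2)) = −1/1209600 · (1.14744e-05 − 5.62500) = 4.65029e-06.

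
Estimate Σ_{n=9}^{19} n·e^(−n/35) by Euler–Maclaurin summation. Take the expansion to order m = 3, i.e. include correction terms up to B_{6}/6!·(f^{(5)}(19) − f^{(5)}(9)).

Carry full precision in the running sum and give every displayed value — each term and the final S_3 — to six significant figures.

∫_9^19 x·e^(−x/35) dx evaluates to 92.5651.
Endpoint term: (f(9) + f(19))/2 = (6.95932 + 11.0406)/2 = 8.99997.
Running total after boundary: 101.565.
Correction k=1: B_{2}/2! · (f^{(1)}(19) − f^{(1)}(9)) = 1/12 · (0.265639 − 0.574420) = -0.0257317.
After k=1: 101.539.
Correction k=2: B_{4}/4! · (f^{(3)}(19) − f^{(3)}(9)) = −1/720 · (0.00116556 − 0.00173138) = 7.85856e-07.
After k=2: 101.539.
Correction k=3: B_{6}/6! · (f^{(5)}(19) − f^{(5)}(9)) = 1/30240 · (1.72594e-06 − 2.44395e-06) = -2.37438e-11.

S_3 ≈ 101.539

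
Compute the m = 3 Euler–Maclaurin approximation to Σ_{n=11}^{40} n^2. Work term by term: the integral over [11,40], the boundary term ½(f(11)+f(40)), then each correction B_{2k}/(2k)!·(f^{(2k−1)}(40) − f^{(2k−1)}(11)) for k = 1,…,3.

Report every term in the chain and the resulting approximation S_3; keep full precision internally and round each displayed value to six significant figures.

S_3 ≈ 21755.0

∫_11^40 x^2 dx evaluates to 20889.7.
½[f(11) + f(40)] = ½[121.000 + 1600.00] = 860.500.
Integral + boundary = 21750.2.
k=1: B_{2}/(2)! × [f^{(1)}(40) − f^{(1)}(11)] = 1/12 × (80.0000 − 22.0000) = 4.83333.
Partial sum through k=1: 21755.0.
k=2: B_{4}/(4)! × [f^{(3)}(40) − f^{(3)}(11)] = −1/720 × (0.00000 − 0.00000) = 0.00000.
Partial sum through k=2: 21755.0.
k=3: B_{6}/(6)! × [f^{(5)}(40) − f^{(5)}(11)] = 1/30240 × (0.00000 − 0.00000) = 0.00000.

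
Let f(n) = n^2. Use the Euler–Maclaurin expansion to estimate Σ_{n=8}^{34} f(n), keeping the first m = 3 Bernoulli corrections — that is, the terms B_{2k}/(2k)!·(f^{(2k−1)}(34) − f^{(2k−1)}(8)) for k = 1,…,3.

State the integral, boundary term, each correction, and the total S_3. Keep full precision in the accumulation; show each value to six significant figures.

S_3 ≈ 13545.0

The integral term ∫_8^34 x^2 dx = 12930.7.
½[f(8) + f(34)] = ½[64.0000 + 1156.00] = 610.000.
Integral + boundary = 13540.7.
Order-1 term: 1/12 · (68.0000 − 16.0000) = 4.33333.
After k=1: 13545.0.
Order-2 term: −1/720 · (0.00000 − 0.00000) = 0.00000.
After k=2: 13545.0.
Order-3 term: 1/30240 · (0.00000 − 0.00000) = 0.00000.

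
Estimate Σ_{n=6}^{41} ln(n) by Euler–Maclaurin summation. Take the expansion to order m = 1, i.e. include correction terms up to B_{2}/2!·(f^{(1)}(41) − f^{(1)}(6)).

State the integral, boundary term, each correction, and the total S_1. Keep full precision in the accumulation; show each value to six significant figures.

Integral: ∫_6^41 ln(x) dx = 106.506.
Endpoint term: (f(6) + f(41))/2 = (1.79176 + 3.71357)/2 = 2.75267.
Running total after boundary: 109.259.
Correction k=1: B_{2}/2! · (f^{(1)}(41) − f^{(1)}(6)) = 1/12 · (0.0243902 − 0.166667) = -0.0118564.

S_1 ≈ 109.247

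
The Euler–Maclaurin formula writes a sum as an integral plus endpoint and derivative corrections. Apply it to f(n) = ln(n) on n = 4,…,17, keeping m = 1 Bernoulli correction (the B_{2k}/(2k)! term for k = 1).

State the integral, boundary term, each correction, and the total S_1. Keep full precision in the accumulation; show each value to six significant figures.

S_1 ≈ 31.7133

The integral term ∫_4^17 ln(x) dx = 29.6194.
Boundary: ½(f(4) + f(17)) = ½(1.38629 + 2.83321) = 2.10975.
So far: 31.7292.
Order-1 term: 1/12 · (0.0588235 − 0.250000) = -0.0159314.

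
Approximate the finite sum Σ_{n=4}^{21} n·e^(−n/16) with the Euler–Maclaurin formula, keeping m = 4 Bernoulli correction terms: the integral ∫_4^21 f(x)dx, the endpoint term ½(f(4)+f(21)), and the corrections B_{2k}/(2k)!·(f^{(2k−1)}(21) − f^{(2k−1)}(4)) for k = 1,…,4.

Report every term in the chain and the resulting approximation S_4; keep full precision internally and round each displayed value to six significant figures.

The integral term ∫_4^21 x·e^(−x/16) dx = 89.8816.
Boundary: ½(f(4) + f(21)) = ½(3.11520 + 5.65207) = 4.38364.
Integral + boundary = 94.2653.
k=1: B_{2}/(2)! × [f^{(1)}(21) − f^{(1)}(4)] = 1/12 × (-0.0841082 − 0.584101) = -0.0556841.
After k=1: 94.2096.
k=2: B_{4}/(4)! × [f^{(3)}(21) − f^{(3)}(4)] = −1/720 × (0.00177416 − 0.00836602) = 9.15537e-06.
After k=2: 94.2096.
k=3: B_{6}/(6)! × [f^{(5)}(21) − f^{(5)}(4)] = 1/30240 × (1.51440e-05 − 5.64469e-05) = -1.36584e-09.
After k=3: 94.2096.
k=4: B_{8}/(8)! × [f^{(7)}(21) − f^{(7)}(4)] = −1/1209600 × (9.12410e-08 − 3.13336e-07) = 1.83610e-13.

S_4 ≈ 94.2096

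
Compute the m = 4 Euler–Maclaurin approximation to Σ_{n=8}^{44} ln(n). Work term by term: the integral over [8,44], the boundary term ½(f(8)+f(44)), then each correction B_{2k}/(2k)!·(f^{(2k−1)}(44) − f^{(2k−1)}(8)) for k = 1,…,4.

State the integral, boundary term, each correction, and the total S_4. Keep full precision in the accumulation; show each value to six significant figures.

S_4 ≈ 116.792

∫_8^44 ln(x) dx evaluates to 113.869.
Boundary: ½(f(8) + f(44)) = ½(2.07944 + 3.78419) = 2.93182.
Integral + boundary = 116.801.
Order-1 term: 1/12 · (0.0227273 − 0.125000) = -0.00852273.
Running total after k=1: 116.792.
Order-2 term: −1/720 · (2.34786e-05 − 0.00390625) = 5.39274e-06.
Running total after k=2: 116.792.
Order-3 term: 1/30240 · (1.45528e-07 − 0.000732422) = -2.42155e-08.
Running total after k=3: 116.792.
Order-4 term: −1/1209600 · (2.25509e-09 − 0.000343323) = 2.83830e-10.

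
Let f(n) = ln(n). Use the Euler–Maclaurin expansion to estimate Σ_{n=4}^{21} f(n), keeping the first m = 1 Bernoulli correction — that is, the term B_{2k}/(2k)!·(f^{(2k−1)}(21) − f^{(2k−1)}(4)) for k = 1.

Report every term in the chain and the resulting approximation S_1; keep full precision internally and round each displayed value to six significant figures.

∫_4^21 ln(x) dx evaluates to 41.3898.
½[f(4) + f(21)] = ½[1.38629 + 3.04452] = 2.21541.
Integral + boundary = 43.6052.
k=1: B_{2}/(2)! × [f^{(1)}(21) − f^{(1)}(4)] = 1/12 × (0.0476190 − 0.250000) = -0.0168651.

S_1 ≈ 43.5883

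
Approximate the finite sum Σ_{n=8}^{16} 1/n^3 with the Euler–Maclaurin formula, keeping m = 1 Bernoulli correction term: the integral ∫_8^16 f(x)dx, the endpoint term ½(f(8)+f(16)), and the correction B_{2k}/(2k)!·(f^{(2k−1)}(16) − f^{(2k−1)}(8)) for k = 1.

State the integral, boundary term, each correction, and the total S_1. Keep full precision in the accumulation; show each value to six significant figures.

S_1 ≈ 0.00701523

Integral: ∫_8^16 1/x^3 dx = 0.00585938.
½[f(8) + f(16)] = ½[0.00195312 + 0.000244141] = 0.00109863.
Running total after boundary: 0.00695801.
Order-1 term: 1/12 · (-4.57764e-05 − (-0.000732422)) = 5.72205e-05.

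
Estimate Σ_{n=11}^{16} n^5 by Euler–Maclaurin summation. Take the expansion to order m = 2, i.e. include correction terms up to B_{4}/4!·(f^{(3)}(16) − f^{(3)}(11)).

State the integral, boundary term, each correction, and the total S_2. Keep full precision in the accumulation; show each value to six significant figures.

S_2 ≈ 3.12695e+06

The integral term ∫_11^16 x^5 dx = 2.50094e+06.
Endpoint term: (f(11) + f(16))/2 = (161051 + 1.04858e+06)/2 = 604814.
Integral + boundary = 3.10576e+06.
Correction k=1: B_{2}/2! · (f^{(1)}(16) − f^{(1)}(11)) = 1/12 · (327680 − 73205.0) = 21206.2.
Running total after k=1: 3.12696e+06.
Correction k=2: B_{4}/4! · (f^{(3)}(16) − f^{(3)}(11)) = −1/720 · (15360.0 − 7260.00) = -11.2500.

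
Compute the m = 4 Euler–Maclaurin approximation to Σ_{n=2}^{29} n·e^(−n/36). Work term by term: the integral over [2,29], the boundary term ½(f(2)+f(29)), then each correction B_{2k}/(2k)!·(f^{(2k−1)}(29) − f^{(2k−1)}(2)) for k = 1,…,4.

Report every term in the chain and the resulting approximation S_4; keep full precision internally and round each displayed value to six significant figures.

S_4 ≈ 255.826

∫_2^29 x·e^(−x/36) dx evaluates to 248.468.
Boundary: ½(f(2) + f(29)) = ½(1.89192 + 12.9583) = 7.42513.
Running total after boundary: 255.893.
Order-1 term: 1/12 · (0.0868855 − 0.893406) = -0.0672101.
After k=1: 255.826.
Order-2 term: −1/720 · (0.000756609 − 0.00214917) = 1.93411e-06.
After k=2: 255.826.
Order-3 term: 1/30240 · (1.11588e-06 − 2.78471e-06) = -5.51863e-11.
After k=3: 255.826.
Order-4 term: −1/1209600 · (1.27157e-09 − 3.01783e-09) = 1.44367e-15.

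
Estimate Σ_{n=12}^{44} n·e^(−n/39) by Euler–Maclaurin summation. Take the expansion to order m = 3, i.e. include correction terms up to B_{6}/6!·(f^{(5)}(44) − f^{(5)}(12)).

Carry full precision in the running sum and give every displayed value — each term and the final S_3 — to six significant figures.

The integral term ∫_12^44 x·e^(−x/39) dx = 414.659.
Endpoint term: (f(12) + f(44))/2 = (8.82170 + 14.2390)/2 = 11.5303.
Integral + boundary = 426.190.
Order-1 term: 1/12 · (-0.0414889 − 0.508944) = -0.0458694.
Partial sum through k=1: 426.144.
Order-2 term: −1/720 · (0.000398250 − 0.00130127) = 1.25419e-06.
Partial sum through k=2: 426.144.
Order-3 term: 1/30240 · (5.41602e-07 − 1.49107e-06) = -3.13978e-11.

S_3 ≈ 426.144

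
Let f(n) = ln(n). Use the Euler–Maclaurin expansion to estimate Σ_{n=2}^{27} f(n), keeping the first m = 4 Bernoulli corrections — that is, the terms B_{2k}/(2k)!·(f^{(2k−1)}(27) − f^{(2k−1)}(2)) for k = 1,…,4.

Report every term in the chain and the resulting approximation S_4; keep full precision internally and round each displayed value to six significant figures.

S_4 ≈ 64.5575

∫_2^27 ln(x) dx evaluates to 62.6013.
Endpoint term: (f(2) + f(27))/2 = (0.693147 + 3.29584)/2 = 1.99449.
Running total after boundary: 64.5958.
Correction k=1: B_{2}/2! · (f^{(1)}(27) − f^{(1)}(2)) = 1/12 · (0.0370370 − 0.500000) = -0.0385802.
Partial sum through k=1: 64.5572.
Correction k=2: B_{4}/4! · (f^{(3)}(27) − f^{(3)}(2)) = −1/720 · (0.000101611 − 0.250000) = 0.000347081.
Partial sum through k=2: 64.5576.
Correction k=3: B_{6}/6! · (f^{(5)}(27) − f^{(5)}(2)) = 1/30240 · (1.67260e-06 − 0.750000) = -2.48015e-05.
Partial sum through k=3: 64.5575.
Correction k=4: B_{8}/8! · (f^{(7)}(27) − f^{(7)}(2)) = −1/1209600 · (6.88313e-08 − 5.62500) = 4.65030e-06.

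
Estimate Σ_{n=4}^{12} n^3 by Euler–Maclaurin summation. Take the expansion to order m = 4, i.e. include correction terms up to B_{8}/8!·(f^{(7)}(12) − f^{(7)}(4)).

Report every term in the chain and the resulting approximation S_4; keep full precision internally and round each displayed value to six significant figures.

S_4 ≈ 6048.00

Integral: ∫_4^12 x^3 dx = 5120.00.
Endpoint term: (f(4) + f(12))/2 = (64.0000 + 1728.00)/2 = 896.000.
Integral + boundary = 6016.00.
k=1: B_{2}/(2)! × [f^{(1)}(12) − f^{(1)}(4)] = 1/12 × (432.000 − 48.0000) = 32.0000.
Running total after k=1: 6048.00.
k=2: B_{4}/(4)! × [f^{(3)}(12) − f^{(3)}(4)] = −1/720 × (6.00000 − 6.00000) = 0.00000.
Running total after k=2: 6048.00.
k=3: B_{6}/(6)! × [f^{(5)}(12) − f^{(5)}(4)] = 1/30240 × (0.00000 − 0.00000) = 0.00000.
Running total after k=3: 6048.00.
k=4: B_{8}/(8)! × [f^{(7)}(12) − f^{(7)}(4)] = −1/1209600 × (0.00000 − 0.00000) = 0.00000.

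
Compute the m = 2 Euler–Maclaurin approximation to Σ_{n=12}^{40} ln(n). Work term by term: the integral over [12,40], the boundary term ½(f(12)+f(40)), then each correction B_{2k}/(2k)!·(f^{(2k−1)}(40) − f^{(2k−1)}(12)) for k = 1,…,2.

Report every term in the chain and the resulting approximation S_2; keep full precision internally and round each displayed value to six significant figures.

S_2 ≈ 92.8183

The integral term ∫_12^40 ln(x) dx = 89.7363.
½[f(12) + f(40)] = ½[2.48491 + 3.68888] = 3.08689.
Integral + boundary = 92.8232.
Correction k=1: B_{2}/2! · (f^{(1)}(40) − f^{(1)}(12)) = 1/12 · (0.0250000 − 0.0833333) = -0.00486111.
After k=1: 92.8183.
Correction k=2: B_{4}/4! · (f^{(3)}(40) − f^{(3)}(12)) = −1/720 · (3.12500e-05 − 0.00115741) = 1.56411e-06.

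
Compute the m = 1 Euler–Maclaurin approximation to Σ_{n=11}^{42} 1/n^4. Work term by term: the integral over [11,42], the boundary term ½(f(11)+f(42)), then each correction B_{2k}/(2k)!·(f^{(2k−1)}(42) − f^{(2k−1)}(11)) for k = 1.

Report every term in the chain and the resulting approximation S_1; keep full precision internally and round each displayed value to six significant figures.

S_1 ≈ 0.000282318

Integral: ∫_11^42 1/x^4 dx = 0.000245939.
Endpoint term: (f(11) + f(42))/2 = (6.83013e-05 + 3.21368e-07)/2 = 3.43114e-05.
Integral + boundary = 0.000280250.
k=1: B_{2}/(2)! × [f^{(1)}(42) − f^{(1)}(11)] = 1/12 × (-3.06065e-08 − (-2.48369e-05)) = 2.06719e-06.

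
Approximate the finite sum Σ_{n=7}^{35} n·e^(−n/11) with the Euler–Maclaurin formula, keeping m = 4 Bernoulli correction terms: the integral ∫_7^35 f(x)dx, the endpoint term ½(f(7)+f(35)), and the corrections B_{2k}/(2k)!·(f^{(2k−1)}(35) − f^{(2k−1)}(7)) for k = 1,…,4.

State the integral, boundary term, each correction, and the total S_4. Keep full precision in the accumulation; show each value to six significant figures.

S_4 ≈ 86.3352

The integral term ∫_7^35 x·e^(−x/11) dx = 83.7801.
Boundary: ½(f(7) + f(35)) = ½(3.70449 + 1.45285) = 2.57867.
So far: 86.3588.
Order-1 term: 1/12 · (-0.0905675 − 0.192441) = -0.0235841.
Running total after k=1: 86.3352.
Order-2 term: −1/720 · (-6.23743e-05 − 0.0103378) = 1.44446e-05.
Running total after k=2: 86.3352.
Order-3 term: 1/30240 · (5.15490e-06 − 0.000157728) = -5.04540e-09.
Running total after k=3: 86.3352.
Order-4 term: −1/1209600 · (8.94653e-08 − 1.90099e-06) = 1.49762e-12.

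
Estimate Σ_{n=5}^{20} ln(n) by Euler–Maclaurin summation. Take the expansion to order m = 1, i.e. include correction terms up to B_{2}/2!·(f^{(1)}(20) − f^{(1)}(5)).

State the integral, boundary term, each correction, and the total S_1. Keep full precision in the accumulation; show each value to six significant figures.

S_1 ≈ 39.1575

The integral term ∫_5^20 ln(x) dx = 36.8675.
Endpoint term: (f(5) + f(20))/2 = (1.60944 + 2.99573)/2 = 2.30259.
Integral + boundary = 39.1700.
k=1: B_{2}/(2)! × [f^{(1)}(20) − f^{(1)}(5)] = 1/12 × (0.0500000 − 0.200000) = -0.0125000.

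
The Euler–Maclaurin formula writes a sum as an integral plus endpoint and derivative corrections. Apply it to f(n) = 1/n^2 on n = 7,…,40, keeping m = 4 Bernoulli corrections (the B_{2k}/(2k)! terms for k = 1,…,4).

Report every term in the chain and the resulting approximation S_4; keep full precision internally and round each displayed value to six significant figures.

Integral: ∫_7^40 1/x^2 dx = 0.117857.
½[f(7) + f(40)] = ½[0.0204082 + 0.000625000] = 0.0105166.
Integral + boundary = 0.128374.
Order-1 term: 1/12 · (-3.12500e-05 − (-0.00583090)) = 0.000483304.
Partial sum through k=1: 0.128857.
Order-2 term: −1/720 · (-2.34375e-07 − (-0.00142798)) = -1.98298e-06.
Partial sum through k=2: 0.128855.
Order-3 term: 1/30240 · (-4.39453e-09 − (-0.000874271)) = 2.89109e-08.
Partial sum through k=3: 0.128855.
Order-4 term: −1/1209600 · (-1.53809e-10 − (-0.000999167)) = -8.26031e-10.

S_4 ≈ 0.128855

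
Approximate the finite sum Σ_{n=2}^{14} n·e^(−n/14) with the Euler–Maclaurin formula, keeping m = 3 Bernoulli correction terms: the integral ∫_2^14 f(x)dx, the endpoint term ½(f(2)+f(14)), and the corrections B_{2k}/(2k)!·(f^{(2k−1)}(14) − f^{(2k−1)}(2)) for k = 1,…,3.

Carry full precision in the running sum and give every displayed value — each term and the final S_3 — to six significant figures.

S_3 ≈ 53.3520

The integral term ∫_2^14 x·e^(−x/14) dx = 49.9719.
Endpoint term: (f(2) + f(14))/2 = (1.73376 + 5.15031)/2 = 3.44203.
Integral + boundary = 53.4139.
Correction k=1: B_{2}/2! · (f^{(1)}(14) − f^{(1)}(2)) = 1/12 · (0.00000 − 0.743038) = -0.0619198.
Partial sum through k=1: 53.3520.
Correction k=2: B_{4}/4! · (f^{(3)}(14) − f^{(3)}(2)) = −1/720 · (0.00375387 − 0.0126367) = 1.23373e-05.
Partial sum through k=2: 53.3520.
Correction k=3: B_{6}/6! · (f^{(5)}(14) − f^{(5)}(2)) = 1/30240 · (3.83048e-05 − 0.000109604) = -2.35778e-09.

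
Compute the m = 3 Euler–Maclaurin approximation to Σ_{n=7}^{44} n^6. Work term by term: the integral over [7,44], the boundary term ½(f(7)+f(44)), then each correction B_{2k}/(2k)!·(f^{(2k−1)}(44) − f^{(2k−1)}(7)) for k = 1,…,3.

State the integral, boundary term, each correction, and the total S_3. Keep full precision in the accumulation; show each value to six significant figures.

∫_7^44 x^6 dx evaluates to 4.56110e+10.
Boundary: ½(f(7) + f(44)) = ½(117649 + 7.25631e+09) = 3.62822e+09.
Running total after boundary: 4.92392e+10.
Order-1 term: 1/12 · (9.89497e+08 − 100842) = 8.24497e+07.
After k=1: 4.93217e+10.
Order-2 term: −1/720 · (1.02221e+07 − 41160.0) = -14140.2.
After k=2: 4.93216e+10.
Order-3 term: 1/30240 · (31680.0 − 5040.00) = 0.880952.

S_3 ≈ 4.93216e+10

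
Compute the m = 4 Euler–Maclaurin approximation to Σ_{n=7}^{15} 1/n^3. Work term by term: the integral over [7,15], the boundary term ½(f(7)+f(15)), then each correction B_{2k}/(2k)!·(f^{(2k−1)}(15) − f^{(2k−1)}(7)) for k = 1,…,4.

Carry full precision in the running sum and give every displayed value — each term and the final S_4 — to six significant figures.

Integral: ∫_7^15 1/x^3 dx = 0.00798186.
½[f(7) + f(15)] = ½[0.00291545 + 0.000296296] = 0.00160587.
So far: 0.00958773.
Correction k=1: B_{2}/2! · (f^{(1)}(15) − f^{(1)}(7)) = 1/12 · (-5.92593e-05 − (-0.00124948)) = 9.91850e-05.
Partial sum through k=1: 0.00968692.
Correction k=2: B_{4}/4! · (f^{(3)}(15) − f^{(3)}(7)) = −1/720 · (-5.26749e-06 − (-0.000509992)) = -7.01006e-07.
Partial sum through k=2: 0.00968622.
Correction k=3: B_{6}/6! · (f^{(5)}(15) − f^{(5)}(7)) = 1/30240 · (-9.83265e-07 − (-0.000437136)) = 1.44230e-08.
Partial sum through k=3: 0.00968623.
Correction k=4: B_{8}/8! · (f^{(7)}(15) − f^{(7)}(7)) = −1/1209600 · (-3.14645e-07 − (-0.000642322)) = -5.30760e-10.

S_4 ≈ 0.00968623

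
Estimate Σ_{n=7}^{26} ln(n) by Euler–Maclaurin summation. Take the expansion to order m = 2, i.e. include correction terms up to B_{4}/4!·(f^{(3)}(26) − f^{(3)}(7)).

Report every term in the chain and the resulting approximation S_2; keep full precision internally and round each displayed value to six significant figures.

The integral term ∫_7^26 ln(x) dx = 52.0891.
½[f(7) + f(26)] = ½[1.94591 + 3.25810] = 2.60200.
So far: 54.6911.
Correction k=1: B_{2}/2! · (f^{(1)}(26) − f^{(1)}(7)) = 1/12 · (0.0384615 − 0.142857) = -0.00869963.
Partial sum through k=1: 54.6824.
Correction k=2: B_{4}/4! · (f^{(3)}(26) − f^{(3)}(7)) = −1/720 · (0.000113792 − 0.00583090) = 7.94043e-06.

S_2 ≈ 54.6825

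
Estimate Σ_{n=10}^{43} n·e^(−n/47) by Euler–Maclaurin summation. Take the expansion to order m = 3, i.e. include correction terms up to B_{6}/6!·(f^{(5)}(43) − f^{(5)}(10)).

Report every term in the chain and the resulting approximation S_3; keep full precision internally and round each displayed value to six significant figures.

S_3 ≈ 483.795

∫_10^43 x·e^(−x/47) dx evaluates to 471.191.
Boundary: ½(f(10) + f(43)) = ½(8.08345 + 17.2240) = 12.6538.
So far: 483.845.
k=1: B_{2}/(2)! × [f^{(1)}(43) − f^{(1)}(10)] = 1/12 × (0.0340901 − 0.636357) = -0.0501889.
Partial sum through k=1: 483.795.
k=2: B_{4}/(4)! × [f^{(3)}(43) − f^{(3)}(10)] = −1/720 × (0.000378094 − 0.00101994) = 8.91453e-07.
Partial sum through k=2: 483.795.
k=3: B_{6}/(6)! × [f^{(5)}(43) − f^{(5)}(10)] = 1/30240 × (3.35335e-07 − 7.93031e-07) = -1.51355e-11.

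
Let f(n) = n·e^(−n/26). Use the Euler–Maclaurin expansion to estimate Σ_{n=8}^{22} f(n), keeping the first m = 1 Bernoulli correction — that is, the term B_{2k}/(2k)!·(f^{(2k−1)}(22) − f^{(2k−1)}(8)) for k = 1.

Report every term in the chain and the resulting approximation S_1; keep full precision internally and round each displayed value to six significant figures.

S_1 ≈ 122.019

∫_8^22 x·e^(−x/26) dx evaluates to 114.396.
Endpoint term: (f(8) + f(22))/2 = (5.88113 + 9.43936)/2 = 7.66025.
Integral + boundary = 122.056.
k=1: B_{2}/(2)! × [f^{(1)}(22) − f^{(1)}(8)] = 1/12 × (0.0660095 − 0.508944) = -0.0369112.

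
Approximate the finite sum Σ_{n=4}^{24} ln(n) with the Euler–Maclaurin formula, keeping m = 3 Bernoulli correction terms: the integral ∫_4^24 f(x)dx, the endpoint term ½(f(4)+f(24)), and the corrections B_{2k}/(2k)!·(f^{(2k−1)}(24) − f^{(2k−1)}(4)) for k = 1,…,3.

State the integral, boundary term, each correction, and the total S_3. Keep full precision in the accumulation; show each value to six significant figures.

The integral term ∫_4^24 ln(x) dx = 50.7281.
½[f(4) + f(24)] = ½[1.38629 + 3.17805] = 2.28217.
Running total after boundary: 53.0103.
k=1: B_{2}/(2)! × [f^{(1)}(24) − f^{(1)}(4)] = 1/12 × (0.0416667 − 0.250000) = -0.0173611.
After k=1: 52.9929.
k=2: B_{4}/(4)! × [f^{(3)}(24) − f^{(3)}(4)] = −1/720 × (0.000144676 − 0.0312500) = 4.32018e-05.
After k=2: 52.9930.
k=3: B_{6}/(6)! × [f^{(5)}(24) − f^{(5)}(4)] = 1/30240 × (3.01408e-06 − 0.0234375) = -7.74950e-07.

S_3 ≈ 52.9930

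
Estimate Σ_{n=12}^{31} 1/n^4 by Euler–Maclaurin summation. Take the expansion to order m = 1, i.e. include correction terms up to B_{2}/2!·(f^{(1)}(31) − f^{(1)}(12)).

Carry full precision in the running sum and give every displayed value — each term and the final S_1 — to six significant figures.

S_1 ≈ 0.000207694

The integral term ∫_12^31 1/x^4 dx = 0.000181712.
Boundary: ½(f(12) + f(31)) = ½(4.82253e-05 + 1.08281e-06) = 2.46541e-05.
Integral + boundary = 0.000206366.
k=1: B_{2}/(2)! × [f^{(1)}(31) − f^{(1)}(12)] = 1/12 × (-1.39718e-07 − (-1.60751e-05)) = 1.32795e-06.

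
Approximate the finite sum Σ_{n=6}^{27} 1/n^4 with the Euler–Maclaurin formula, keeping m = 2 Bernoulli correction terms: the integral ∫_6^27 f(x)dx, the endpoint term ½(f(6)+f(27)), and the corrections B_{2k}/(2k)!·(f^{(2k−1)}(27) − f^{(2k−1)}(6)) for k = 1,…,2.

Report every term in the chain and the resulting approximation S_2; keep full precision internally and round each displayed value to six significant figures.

S_2 ≈ 0.00195527

∫_6^27 1/x^4 dx evaluates to 0.00152627.
Endpoint term: (f(6) + f(27))/2 = (0.000771605 + 1.88168e-06)/2 = 0.000386743.
Running total after boundary: 0.00191302.
Correction k=1: B_{2}/2! · (f^{(1)}(27) − f^{(1)}(6)) = 1/12 · (-2.78767e-07 − (-0.000514403)) = 4.28437e-05.
Running total after k=1: 0.00195586.
Correction k=2: B_{4}/4! · (f^{(3)}(27) − f^{(3)}(6)) = −1/720 · (-1.14719e-08 − (-0.000428669)) = -5.95358e-07.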